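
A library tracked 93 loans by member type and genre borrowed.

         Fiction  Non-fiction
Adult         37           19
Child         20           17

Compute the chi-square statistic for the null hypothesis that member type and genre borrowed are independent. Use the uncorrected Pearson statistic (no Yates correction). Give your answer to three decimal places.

Row totals: 56, 37. Column totals: 57, 36. Grand total N = 93.
Expected counts (row total × column total / N):
  Adult, Fiction: 56×57/93 = 34.3226
  Adult, Non-fiction: 56×36/93 = 21.6774
  Child, Fiction: 37×57/93 = 22.6774
  Child, Non-fiction: 37×36/93 = 14.3226
Contributions (O − E)²/E:
  (37 − 34.3226)²/34.3226 = 0.2089
  (19 − 21.6774)²/21.6774 = 0.3307
  (20 − 22.6774)²/22.6774 = 0.3161
  (17 − 14.3226)²/14.3226 = 0.5005
χ² = 0.2089 + 0.3307 + 0.3161 + 0.5005 = 1.356

1.356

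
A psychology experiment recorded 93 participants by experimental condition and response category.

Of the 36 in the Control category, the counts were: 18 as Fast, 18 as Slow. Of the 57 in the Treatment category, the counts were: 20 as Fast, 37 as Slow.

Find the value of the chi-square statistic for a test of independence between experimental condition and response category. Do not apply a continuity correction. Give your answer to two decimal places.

2.03

Row totals: 36, 57. Column totals: 38, 55. Grand total N = 93.
Expected counts (row total × column total / N):
  Control, Fast: 36×38/93 = 14.710
  Control, Slow: 36×55/93 = 21.290
  Treatment, Fast: 57×38/93 = 23.290
  Treatment, Slow: 57×55/93 = 33.710
Contributions (O − E)²/E:
  (18 − 14.710)²/14.710 = 0.7358
  (18 − 21.290)²/21.290 = 0.5084
  (20 − 23.290)²/23.290 = 0.4648
  (37 − 33.710)²/33.710 = 0.3211
χ² = 0.7358 + 0.5084 + 0.4648 + 0.3211 = 2.03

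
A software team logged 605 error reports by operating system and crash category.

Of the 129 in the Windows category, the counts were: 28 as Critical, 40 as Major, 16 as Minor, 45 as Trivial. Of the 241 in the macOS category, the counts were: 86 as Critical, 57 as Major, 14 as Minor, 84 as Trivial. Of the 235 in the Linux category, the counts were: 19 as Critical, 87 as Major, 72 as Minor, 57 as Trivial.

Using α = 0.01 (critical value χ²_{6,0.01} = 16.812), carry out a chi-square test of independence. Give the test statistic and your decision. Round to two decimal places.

Row totals: 129, 241, 235. Column totals: 133, 184, 102, 186. Grand total N = 605.
Expected counts (row total × column total / N):
  Windows, Critical: 129×133/605 = 28.3587
  Windows, Major: 129×184/605 = 39.2331
  Windows, Minor: 129×102/605 = 21.7488
  Windows, Trivial: 129×186/605 = 39.6595
  macOS, Critical: 241×133/605 = 52.9802
  macOS, Major: 241×184/605 = 73.2959
  macOS, Minor: 241×102/605 = 40.6314
  macOS, Trivial: 241×186/605 = 74.0926
  Linux, Critical: 235×133/605 = 51.6612
  Linux, Major: 235×184/605 = 71.4711
  Linux, Minor: 235×102/605 = 39.6198
  Linux, Trivial: 235×186/605 = 72.2479
Contributions (O − E)²/E:
  (28 − 28.3587)²/28.3587 = 0.0045
  (40 − 39.2331)²/39.2331 = 0.0150
  (16 − 21.7488)²/21.7488 = 1.5196
  (45 − 39.6595)²/39.6595 = 0.7191
  (86 − 52.9802)²/52.9802 = 20.5795
  (57 − 73.2959)²/73.2959 = 3.6231
  (14 − 40.6314)²/40.6314 = 17.4553
  (84 − 74.0926)²/74.0926 = 1.3248
  (19 − 51.6612)²/51.6612 = 20.6490
  (87 − 71.4711)²/71.4711 = 3.3740
  (72 − 39.6198)²/39.6198 = 26.4635
  (57 − 72.2479)²/72.2479 = 3.2181
χ² = 0.0045 + 0.0150 + 1.5196 + 0.7191 + 20.5795 + 3.6231 + 17.4553 + 1.3248 + 20.6490 + 3.3740 + 26.4635 + 3.2181 = 98.95
df = (3−1)(4−1) = 6. Since 98.95 > 16.812, reject the null hypothesis of independence at α = 0.01.

98.95; reject H₀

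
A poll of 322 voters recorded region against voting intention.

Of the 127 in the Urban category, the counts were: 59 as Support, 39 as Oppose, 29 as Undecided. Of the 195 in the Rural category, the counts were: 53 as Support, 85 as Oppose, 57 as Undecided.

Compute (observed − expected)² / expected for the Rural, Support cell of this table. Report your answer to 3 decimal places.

Row total (Rural) = 195; column total (Support) = 112; N = 322.
Expected count E = 195 × 112 / 322 = 67.8261.
Contribution = (O − E)²/E = (53 − 67.8261)² / 67.8261 = 3.241.

3.241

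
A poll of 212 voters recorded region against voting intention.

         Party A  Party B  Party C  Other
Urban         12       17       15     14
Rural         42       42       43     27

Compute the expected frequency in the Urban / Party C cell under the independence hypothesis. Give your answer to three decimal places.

Row total (Urban) = 58; column total (Party C) = 58; grand total N = 212.
Expected count = (row total × column total) / N = 58 × 58 / 212 = 15.868.

15.868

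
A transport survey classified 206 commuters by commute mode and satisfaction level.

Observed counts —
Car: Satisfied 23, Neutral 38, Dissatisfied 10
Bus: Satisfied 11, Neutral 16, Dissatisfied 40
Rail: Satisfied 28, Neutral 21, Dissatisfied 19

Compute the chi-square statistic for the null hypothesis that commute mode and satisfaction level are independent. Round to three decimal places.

38.583

Row totals: 71, 67, 68. Column totals: 62, 75, 69. Grand total N = 206.
Expected counts (row total × column total / N):
  Car, Satisfied: 71×62/206 = 21.36893
  Car, Neutral: 71×75/206 = 25.84951
  Car, Dissatisfied: 71×69/206 = 23.78155
  Bus, Satisfied: 67×62/206 = 20.16505
  Bus, Neutral: 67×75/206 = 24.39320
  Bus, Dissatisfied: 67×69/206 = 22.44175
  Rail, Satisfied: 68×62/206 = 20.46602
  Rail, Neutral: 68×75/206 = 24.75728
  Rail, Dissatisfied: 68×69/206 = 22.77670
Contributions (O − E)²/E:
  (23 − 21.36893)²/21.36893 = 0.1245
  (38 − 25.84951)²/25.84951 = 5.7113
  (10 − 23.78155)²/23.78155 = 7.9865
  (11 − 20.16505)²/20.16505 = 4.1655
  (16 − 24.39320)²/24.39320 = 2.8879
  (40 − 22.44175)²/22.44175 = 13.7374
  (28 − 20.46602)²/20.46602 = 2.7734
  (21 − 24.75728)²/24.75728 = 0.5702
  (19 − 22.77670)²/22.77670 = 0.6262
χ² = 0.1245 + 5.7113 + 7.9865 + 4.1655 + 2.8879 + 13.7374 + 2.7734 + 0.5702 + 0.6262 = 38.583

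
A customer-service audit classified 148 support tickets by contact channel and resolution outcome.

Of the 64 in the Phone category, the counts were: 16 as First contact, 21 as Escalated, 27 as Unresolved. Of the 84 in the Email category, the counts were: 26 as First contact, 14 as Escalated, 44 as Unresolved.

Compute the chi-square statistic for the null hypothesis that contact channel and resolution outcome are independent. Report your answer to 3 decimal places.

5.244

Row totals: 64, 84. Column totals: 42, 35, 71. Grand total N = 148.
Expected counts (row total × column total / N):
  Phone, First contact: 64×42/148 = 18.1622
  Phone, Escalated: 64×35/148 = 15.1351
  Phone, Unresolved: 64×71/148 = 30.7027
  Email, First contact: 84×42/148 = 23.8378
  Email, Escalated: 84×35/148 = 19.8649
  Email, Unresolved: 84×71/148 = 40.2973
Contributions (O − E)²/E:
  (16 − 18.1622)²/18.1622 = 0.2574
  (21 − 15.1351)²/15.1351 = 2.2727
  (27 − 30.7027)²/30.7027 = 0.4465
  (26 − 23.8378)²/23.8378 = 0.1961
  (14 − 19.8649)²/19.8649 = 1.7315
  (44 − 40.2973)²/40.2973 = 0.3402
χ² = 0.2574 + 2.2727 + 0.4465 + 0.1961 + 1.7315 + 0.3402 = 5.244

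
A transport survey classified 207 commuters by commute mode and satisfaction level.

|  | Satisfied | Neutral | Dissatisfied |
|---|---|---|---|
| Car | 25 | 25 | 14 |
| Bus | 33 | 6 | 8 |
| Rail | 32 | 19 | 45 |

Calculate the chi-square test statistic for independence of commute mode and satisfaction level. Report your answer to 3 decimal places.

Row totals: 64, 47, 96. Column totals: 90, 50, 67. Grand total N = 207.
Expected counts (row total × column total / N):
  Car, Satisfied: 64×90/207 = 27.8261
  Car, Neutral: 64×50/207 = 15.4589
  Car, Dissatisfied: 64×67/207 = 20.7150
  Bus, Satisfied: 47×90/207 = 20.4348
  Bus, Neutral: 47×50/207 = 11.3527
  Bus, Dissatisfied: 47×67/207 = 15.2126
  Rail, Satisfied: 96×90/207 = 41.7391
  Rail, Neutral: 96×50/207 = 23.1884
  Rail, Dissatisfied: 96×67/207 = 31.0725
Contributions (O − E)²/E:
  (25 − 27.8261)²/27.8261 = 0.2870
  (25 − 15.4589)²/15.4589 = 5.8887
  (14 − 20.7150)²/20.7150 = 2.1767
  (33 − 20.4348)²/20.4348 = 7.7262
  (6 − 11.3527)²/11.3527 = 2.5238
  (8 − 15.2126)²/15.2126 = 3.4196
  (32 − 41.7391)²/41.7391 = 2.2725
  (19 − 23.1884)²/23.1884 = 0.7565
  (45 − 31.0725)²/31.0725 = 6.2427
χ² = 0.2870 + 5.8887 + 2.1767 + 7.7262 + 2.5238 + 3.4196 + 2.2725 + 0.7565 + 6.2427 = 31.294

31.294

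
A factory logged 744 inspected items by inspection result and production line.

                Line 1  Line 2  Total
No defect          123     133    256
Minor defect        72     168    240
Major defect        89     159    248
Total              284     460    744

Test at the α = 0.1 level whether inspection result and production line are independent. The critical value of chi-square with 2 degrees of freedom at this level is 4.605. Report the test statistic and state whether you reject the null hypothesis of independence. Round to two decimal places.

17.92; reject H₀

Grand total N = 744.
Expected counts (row total × column total / N):
  No defect, Line 1: 256×284/744 = 97.720
  No defect, Line 2: 256×460/744 = 158.280
  Minor defect, Line 1: 240×284/744 = 91.613
  Minor defect, Line 2: 240×460/744 = 148.387
  Major defect, Line 1: 248×284/744 = 94.667
  Major defect, Line 2: 248×460/744 = 153.333
Contributions (O − E)²/E:
  (123 − 97.720)²/97.720 = 6.5399
  (133 − 158.280)²/158.280 = 4.0376
  (72 − 91.613)²/91.613 = 4.1989
  (168 − 148.387)²/148.387 = 2.5923
  (89 − 94.667)²/94.667 = 0.3392
  (159 − 153.333)²/153.333 = 0.2094
χ² = 6.5399 + 4.0376 + 4.1989 + 2.5923 + 0.3392 + 0.2094 = 17.92
df = (3−1)(2−1) = 2. Since 17.92 > 4.605, reject the null hypothesis of independence at α = 0.1.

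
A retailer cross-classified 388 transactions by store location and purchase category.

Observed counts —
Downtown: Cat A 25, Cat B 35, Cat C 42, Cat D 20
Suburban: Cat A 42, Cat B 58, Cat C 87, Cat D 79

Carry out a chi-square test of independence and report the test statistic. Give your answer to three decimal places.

8.603

Row totals: 122, 266. Column totals: 67, 93, 129, 99. Grand total N = 388.
Expected counts (row total × column total / N):
  Downtown, Cat A: 122×67/388 = 21.0670
  Downtown, Cat B: 122×93/388 = 29.2423
  Downtown, Cat C: 122×129/388 = 40.5619
  Downtown, Cat D: 122×99/388 = 31.1289
  Suburban, Cat A: 266×67/388 = 45.9330
  Suburban, Cat B: 266×93/388 = 63.7577
  Suburban, Cat C: 266×129/388 = 88.4381
  Suburban, Cat D: 266×99/388 = 67.8711
Contributions (O − E)²/E:
  (25 − 21.0670)²/21.0670 = 0.7343
  (35 − 29.2423)²/29.2423 = 1.1337
  (42 − 40.5619)²/40.5619 = 0.0510
  (20 − 31.1289)²/31.1289 = 3.9787
  (42 − 45.9330)²/45.9330 = 0.3368
  (58 − 63.7577)²/63.7577 = 0.5200
  (87 − 88.4381)²/88.4381 = 0.0234
  (79 − 67.8711)²/67.8711 = 1.8248
χ² = 0.7343 + 1.1337 + 0.0510 + 3.9787 + 0.3368 + 0.5200 + 0.0234 + 1.8248 = 8.603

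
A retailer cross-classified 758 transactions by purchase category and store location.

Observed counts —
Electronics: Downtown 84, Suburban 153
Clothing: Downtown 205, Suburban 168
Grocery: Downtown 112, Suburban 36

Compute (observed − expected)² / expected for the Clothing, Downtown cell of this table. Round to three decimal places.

0.298

Row total (Clothing) = 373; column total (Downtown) = 401; N = 758.
Expected count E = 373 × 401 / 758 = 197.3259.
Contribution = (O − E)²/E = (205 − 197.3259)² / 197.3259 = 0.298.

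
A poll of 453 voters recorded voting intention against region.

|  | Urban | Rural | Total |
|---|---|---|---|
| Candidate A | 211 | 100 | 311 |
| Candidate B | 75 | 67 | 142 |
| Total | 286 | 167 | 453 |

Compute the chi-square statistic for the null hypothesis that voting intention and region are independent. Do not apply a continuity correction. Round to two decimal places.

9.46

Grand total N = 453.
Expected counts (row total × column total / N):
  Candidate A, Urban: 311×286/453 = 196.349
  Candidate A, Rural: 311×167/453 = 114.651
  Candidate B, Urban: 142×286/453 = 89.651
  Candidate B, Rural: 142×167/453 = 52.349
Contributions (O − E)²/E:
  (211 − 196.349)²/196.349 = 1.0932
  (100 − 114.651)²/114.651 = 1.8722
  (75 − 89.651)²/89.651 = 2.3943
  (67 − 52.349)²/52.349 = 4.1004
χ² = 1.0932 + 1.8722 + 2.3943 + 4.1004 = 9.46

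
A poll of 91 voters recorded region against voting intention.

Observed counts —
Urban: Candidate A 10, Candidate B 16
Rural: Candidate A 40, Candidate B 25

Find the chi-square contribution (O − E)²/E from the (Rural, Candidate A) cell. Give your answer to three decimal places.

Row total (Rural) = 65; column total (Candidate A) = 50; N = 91.
Expected count E = 65 × 50 / 91 = 35.7143.
Contribution = (O − E)²/E = (40 − 35.7143)² / 35.7143 = 0.514.

0.514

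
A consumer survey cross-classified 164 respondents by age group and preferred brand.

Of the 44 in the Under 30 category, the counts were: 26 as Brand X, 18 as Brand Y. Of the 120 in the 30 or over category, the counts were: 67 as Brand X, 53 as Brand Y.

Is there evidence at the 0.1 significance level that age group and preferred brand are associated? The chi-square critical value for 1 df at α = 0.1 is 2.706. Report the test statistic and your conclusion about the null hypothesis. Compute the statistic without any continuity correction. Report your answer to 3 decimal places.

0.139; fail to reject H₀

Row totals: 44, 120. Column totals: 93, 71. Grand total N = 164.
Expected counts (row total × column total / N):
  Under 30, Brand X: 44×93/164 = 24.9512
  Under 30, Brand Y: 44×71/164 = 19.0488
  30 or over, Brand X: 120×93/164 = 68.0488
  30 or over, Brand Y: 120×71/164 = 51.9512
Contributions (O − E)²/E:
  (26 − 24.9512)²/24.9512 = 0.0441
  (18 − 19.0488)²/19.0488 = 0.0577
  (67 − 68.0488)²/68.0488 = 0.0162
  (53 − 51.9512)²/51.9512 = 0.0212
χ² = 0.0441 + 0.0577 + 0.0162 + 0.0212 = 0.139
df = (2−1)(2−1) = 1. Since 0.139 < 2.706, fail to reject the null hypothesis of independence at α = 0.1.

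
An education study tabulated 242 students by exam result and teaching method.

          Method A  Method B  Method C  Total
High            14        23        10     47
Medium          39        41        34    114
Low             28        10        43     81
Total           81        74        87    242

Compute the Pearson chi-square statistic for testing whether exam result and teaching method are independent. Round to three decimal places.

25.927

Grand total N = 242.
Expected counts (row total × column total / N):
  High, Method A: 47×81/242 = 15.7314
  High, Method B: 47×74/242 = 14.3719
  High, Method C: 47×87/242 = 16.8967
  Medium, Method A: 114×81/242 = 38.1570
  Medium, Method B: 114×74/242 = 34.8595
  Medium, Method C: 114×87/242 = 40.9835
  Low, Method A: 81×81/242 = 27.1116
  Low, Method B: 81×74/242 = 24.7686
  Low, Method C: 81×87/242 = 29.1198
Contributions (O − E)²/E:
  (14 − 15.7314)²/15.7314 = 0.1906
  (23 − 14.3719)²/14.3719 = 5.1798
  (10 − 16.8967)²/16.8967 = 2.8150
  (39 − 38.1570)²/38.1570 = 0.0186
  (41 − 34.8595)²/34.8595 = 1.0816
  (34 − 40.9835)²/40.9835 = 1.1900
  (28 − 27.1116)²/27.1116 = 0.0291
  (10 − 24.7686)²/24.7686 = 8.8060
  (43 − 29.1198)²/29.1198 = 6.6161
χ² = 0.1906 + 5.1798 + 2.8150 + 0.0186 + 1.0816 + 1.1900 + 0.0291 + 8.8060 + 6.6161 = 25.927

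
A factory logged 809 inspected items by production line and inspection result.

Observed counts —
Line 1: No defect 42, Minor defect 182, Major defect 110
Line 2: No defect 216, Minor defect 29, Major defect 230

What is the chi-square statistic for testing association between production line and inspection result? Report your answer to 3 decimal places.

253.779

Row totals: 334, 475. Column totals: 258, 211, 340. Grand total N = 809.
Expected counts (row total × column total / N):
  Line 1, No defect: 334×258/809 = 106.516687
  Line 1, Minor defect: 334×211/809 = 87.112485
  Line 1, Major defect: 334×340/809 = 140.370828
  Line 2, No defect: 475×258/809 = 151.483313
  Line 2, Minor defect: 475×211/809 = 123.887515
  Line 2, Major defect: 475×340/809 = 199.629172
Contributions (O − E)²/E:
  (42 − 106.516687)²/106.516687 = 39.0775
  (182 − 87.112485)²/87.112485 = 103.3565
  (110 − 140.370828)²/140.370828 = 6.5711
  (216 − 151.483313)²/151.483313 = 27.4776
  (29 − 123.887515)²/123.887515 = 72.6759
  (230 − 199.629172)²/199.629172 = 4.6205
χ² = 39.0775 + 103.3565 + 6.5711 + 27.4776 + 72.6759 + 4.6205 = 253.779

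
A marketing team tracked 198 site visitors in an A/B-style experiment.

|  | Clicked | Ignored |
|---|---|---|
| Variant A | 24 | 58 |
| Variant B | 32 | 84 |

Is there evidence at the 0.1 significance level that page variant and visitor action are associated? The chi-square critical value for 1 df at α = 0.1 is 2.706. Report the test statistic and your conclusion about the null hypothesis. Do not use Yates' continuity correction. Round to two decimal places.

Row totals: 82, 116. Column totals: 56, 142. Grand total N = 198.
Expected counts (row total × column total / N):
  Variant A, Clicked: 82×56/198 = 23.192
  Variant A, Ignored: 82×142/198 = 58.808
  Variant B, Clicked: 116×56/198 = 32.808
  Variant B, Ignored: 116×142/198 = 83.192
Contributions (O − E)²/E:
  (24 − 23.192)²/23.192 = 0.0282
  (58 − 58.808)²/58.808 = 0.0111
  (32 − 32.808)²/32.808 = 0.0199
  (84 − 83.192)²/83.192 = 0.0078
χ² = 0.0282 + 0.0111 + 0.0199 + 0.0078 = 0.07
df = (2−1)(2−1) = 1. Since 0.07 < 2.706, fail to reject the null hypothesis of independence at α = 0.1.

0.07; fail to reject H₀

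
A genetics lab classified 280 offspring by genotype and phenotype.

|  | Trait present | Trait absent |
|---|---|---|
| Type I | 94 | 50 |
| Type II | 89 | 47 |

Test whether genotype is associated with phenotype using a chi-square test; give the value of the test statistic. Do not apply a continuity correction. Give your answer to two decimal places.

0.00

Row totals: 144, 136. Column totals: 183, 97. Grand total N = 280.
Expected counts (row total × column total / N):
  Type I, Trait present: 144×183/280 = 94.114
  Type I, Trait absent: 144×97/280 = 49.886
  Type II, Trait present: 136×183/280 = 88.886
  Type II, Trait absent: 136×97/280 = 47.114
Contributions (O − E)²/E:
  (94 − 94.114)²/94.114 = 0.0001
  (50 − 49.886)²/49.886 = 0.0003
  (89 − 88.886)²/88.886 = 0.0001
  (47 − 47.114)²/47.114 = 0.0003
χ² = 0.0001 + 0.0003 + 0.0001 + 0.0003 = 0.00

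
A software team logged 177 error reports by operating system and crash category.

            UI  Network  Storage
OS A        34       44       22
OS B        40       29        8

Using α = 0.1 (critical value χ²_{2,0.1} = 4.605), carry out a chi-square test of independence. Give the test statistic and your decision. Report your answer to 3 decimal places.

7.235; reject H₀

Row totals: 100, 77. Column totals: 74, 73, 30. Grand total N = 177.
Expected counts (row total × column total / N):
  OS A, UI: 100×74/177 = 41.8079
  OS A, Network: 100×73/177 = 41.2429
  OS A, Storage: 100×30/177 = 16.9492
  OS B, UI: 77×74/177 = 32.1921
  OS B, Network: 77×73/177 = 31.7571
  OS B, Storage: 77×30/177 = 13.0508
Contributions (O − E)²/E:
  (34 − 41.8079)²/41.8079 = 1.4582
  (44 − 41.2429)²/41.2429 = 0.1843
  (22 − 16.9492)²/16.9492 = 1.5051
  (40 − 32.1921)²/32.1921 = 1.8937
  (29 − 31.7571)²/31.7571 = 0.2394
  (8 − 13.0508)²/13.0508 = 1.9547
χ² = 1.4582 + 0.1843 + 1.5051 + 1.8937 + 0.2394 + 1.9547 = 7.235
df = (2−1)(3−1) = 2. Since 7.235 > 4.605, reject the null hypothesis of independence at α = 0.1.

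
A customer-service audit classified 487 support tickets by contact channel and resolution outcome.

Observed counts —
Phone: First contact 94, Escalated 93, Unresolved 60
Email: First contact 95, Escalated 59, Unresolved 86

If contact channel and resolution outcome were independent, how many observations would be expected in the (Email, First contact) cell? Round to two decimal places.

Row total (Email) = 240; column total (First contact) = 189; grand total N = 487.
Expected count = (row total × column total) / N = 240 × 189 / 487 = 93.14.

93.14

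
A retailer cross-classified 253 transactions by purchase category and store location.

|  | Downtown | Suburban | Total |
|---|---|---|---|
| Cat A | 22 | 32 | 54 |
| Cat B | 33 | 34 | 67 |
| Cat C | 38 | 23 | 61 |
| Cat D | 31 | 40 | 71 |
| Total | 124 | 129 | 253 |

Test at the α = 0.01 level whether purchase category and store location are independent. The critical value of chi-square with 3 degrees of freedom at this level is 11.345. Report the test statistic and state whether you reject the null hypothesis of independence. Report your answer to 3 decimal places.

6.600; fail to reject H₀

Grand total N = 253.
Expected counts (row total × column total / N):
  Cat A, Downtown: 54×124/253 = 26.4664
  Cat A, Suburban: 54×129/253 = 27.5336
  Cat B, Downtown: 67×124/253 = 32.8379
  Cat B, Suburban: 67×129/253 = 34.1621
  Cat C, Downtown: 61×124/253 = 29.8972
  Cat C, Suburban: 61×129/253 = 31.1028
  Cat D, Downtown: 71×124/253 = 34.7984
  Cat D, Suburban: 71×129/253 = 36.2016
Contributions (O − E)²/E:
  (22 − 26.4664)²/26.4664 = 0.7537
  (32 − 27.5336)²/27.5336 = 0.7245
  (33 − 32.8379)²/32.8379 = 0.0008
  (34 − 34.1621)²/34.1621 = 0.0008
  (38 − 29.8972)²/29.8972 = 2.1960
  (23 − 31.1028)²/31.1028 = 2.1109
  (31 − 34.7984)²/34.7984 = 0.4146
  (40 − 36.2016)²/36.2016 = 0.3985
χ² = 0.7537 + 0.7245 + 0.0008 + 0.0008 + 2.1960 + 2.1109 + 0.4146 + 0.3985 = 6.600
df = (4−1)(2−1) = 3. Since 6.600 < 11.345, fail to reject the null hypothesis of independence at α = 0.01.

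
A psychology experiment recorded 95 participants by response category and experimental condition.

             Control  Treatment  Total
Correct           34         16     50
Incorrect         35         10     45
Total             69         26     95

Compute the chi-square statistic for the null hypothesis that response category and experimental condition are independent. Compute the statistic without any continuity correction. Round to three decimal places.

1.139

Grand total N = 95.
Expected counts (row total × column total / N):
  Correct, Control: 50×69/95 = 36.3158
  Correct, Treatment: 50×26/95 = 13.6842
  Incorrect, Control: 45×69/95 = 32.6842
  Incorrect, Treatment: 45×26/95 = 12.3158
Contributions (O − E)²/E:
  (34 − 36.3158)²/36.3158 = 0.1477
  (16 − 13.6842)²/13.6842 = 0.3919
  (35 − 32.6842)²/32.6842 = 0.1641
  (10 − 12.3158)²/12.3158 = 0.4355
χ² = 0.1477 + 0.3919 + 0.1641 + 0.4355 = 1.139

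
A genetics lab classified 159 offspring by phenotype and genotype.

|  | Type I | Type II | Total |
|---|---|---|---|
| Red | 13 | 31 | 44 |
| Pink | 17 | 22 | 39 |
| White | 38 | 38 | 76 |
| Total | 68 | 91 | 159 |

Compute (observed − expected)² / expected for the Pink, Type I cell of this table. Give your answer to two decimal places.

Row total (Pink) = 39; column total (Type I) = 68; N = 159.
Expected count E = 39 × 68 / 159 = 16.679.
Contribution = (O − E)²/E = (17 − 16.679)² / 16.679 = 0.01.

0.01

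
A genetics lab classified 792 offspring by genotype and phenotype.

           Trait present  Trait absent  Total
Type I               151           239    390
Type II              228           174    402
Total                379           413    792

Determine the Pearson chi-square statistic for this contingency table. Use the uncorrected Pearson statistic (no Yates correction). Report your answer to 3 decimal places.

25.698

Grand total N = 792.
Expected counts (row total × column total / N):
  Type I, Trait present: 390×379/792 = 186.6288
  Type I, Trait absent: 390×413/792 = 203.3712
  Type II, Trait present: 402×379/792 = 192.3712
  Type II, Trait absent: 402×413/792 = 209.6288
Contributions (O − E)²/E:
  (151 − 186.6288)²/186.6288 = 6.8018
  (239 − 203.3712)²/203.3712 = 6.2418
  (228 − 192.3712)²/192.3712 = 6.5988
  (174 − 209.6288)²/209.6288 = 6.0555
χ² = 6.8018 + 6.2418 + 6.5988 + 6.0555 = 25.698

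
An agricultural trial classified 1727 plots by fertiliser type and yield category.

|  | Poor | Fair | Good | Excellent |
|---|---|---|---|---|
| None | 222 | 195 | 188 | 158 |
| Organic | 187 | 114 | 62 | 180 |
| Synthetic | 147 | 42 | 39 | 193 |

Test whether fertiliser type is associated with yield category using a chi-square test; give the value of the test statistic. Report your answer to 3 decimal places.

145.614

Row totals: 763, 543, 421. Column totals: 556, 351, 289, 531. Grand total N = 1727.
Expected counts (row total × column total / N):
  None, Poor: 763×556/1727 = 245.6445
  None, Fair: 763×351/1727 = 155.0741
  None, Good: 763×289/1727 = 127.6821
  None, Excellent: 763×531/1727 = 234.5993
  Organic, Poor: 543×556/1727 = 174.8164
  Organic, Fair: 543×351/1727 = 110.3607
  Organic, Good: 543×289/1727 = 90.8668
  Organic, Excellent: 543×531/1727 = 166.9560
  Synthetic, Poor: 421×556/1727 = 135.5391
  Synthetic, Fair: 421×351/1727 = 85.5651
  Synthetic, Good: 421×289/1727 = 70.4511
  Synthetic, Excellent: 421×531/1727 = 129.4447
Contributions (O − E)²/E:
  (222 − 245.6445)²/245.6445 = 2.2759
  (195 − 155.0741)²/155.0741 = 10.2795
  (188 − 127.6821)²/127.6821 = 28.4946
  (158 − 234.5993)²/234.5993 = 25.0105
  (187 − 174.8164)²/174.8164 = 0.8491
  (114 − 110.3607)²/110.3607 = 0.1200
  (62 − 90.8668)²/90.8668 = 9.1705
  (180 − 166.9560)²/166.9560 = 1.0191
  (147 − 135.5391)²/135.5391 = 0.9691
  (42 − 85.5651)²/85.5651 = 22.1810
  (39 − 70.4511)²/70.4511 = 14.0405
  (193 − 129.4447)²/129.4447 = 31.2046
χ² = 2.2759 + 10.2795 + 28.4946 + 25.0105 + 0.8491 + 0.1200 + 9.1705 + 1.0191 + 0.9691 + 22.1810 + 14.0405 + 31.2046 = 145.614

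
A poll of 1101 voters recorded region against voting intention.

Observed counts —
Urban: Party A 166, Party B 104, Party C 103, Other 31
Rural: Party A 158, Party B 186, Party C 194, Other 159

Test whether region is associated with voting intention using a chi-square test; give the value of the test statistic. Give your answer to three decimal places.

64.061

Row totals: 404, 697. Column totals: 324, 290, 297, 190. Grand total N = 1101.
Expected counts (row total × column total / N):
  Urban, Party A: 404×324/1101 = 118.8883
  Urban, Party B: 404×290/1101 = 106.4124
  Urban, Party C: 404×297/1101 = 108.9809
  Urban, Other: 404×190/1101 = 69.7184
  Rural, Party A: 697×324/1101 = 205.1117
  Rural, Party B: 697×290/1101 = 183.5876
  Rural, Party C: 697×297/1101 = 188.0191
  Rural, Other: 697×190/1101 = 120.2816
Contributions (O − E)²/E:
  (166 − 118.8883)²/118.8883 = 18.6689
  (104 − 106.4124)²/106.4124 = 0.0547
  (103 − 108.9809)²/108.9809 = 0.3282
  (31 − 69.7184)²/69.7184 = 21.5024
  (158 − 205.1117)²/205.1117 = 10.8210
  (186 − 183.5876)²/183.5876 = 0.0317
  (194 − 188.0191)²/188.0191 = 0.1903
  (159 − 120.2816)²/120.2816 = 12.4634
χ² = 18.6689 + 0.0547 + 0.3282 + 21.5024 + 10.8210 + 0.0317 + 0.1903 + 12.4634 = 64.061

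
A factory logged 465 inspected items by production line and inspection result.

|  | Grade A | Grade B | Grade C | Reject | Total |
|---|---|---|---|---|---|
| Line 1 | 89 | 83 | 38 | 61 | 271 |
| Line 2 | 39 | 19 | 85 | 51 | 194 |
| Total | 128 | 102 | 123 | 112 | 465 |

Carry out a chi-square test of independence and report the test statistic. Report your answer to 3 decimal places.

Grand total N = 465.
Expected counts (row total × column total / N):
  Line 1, Grade A: 271×128/465 = 74.5978
  Line 1, Grade B: 271×102/465 = 59.4452
  Line 1, Grade C: 271×123/465 = 71.6839
  Line 1, Reject: 271×112/465 = 65.2731
  Line 2, Grade A: 194×128/465 = 53.4022
  Line 2, Grade B: 194×102/465 = 42.5548
  Line 2, Grade C: 194×123/465 = 51.3161
  Line 2, Reject: 194×112/465 = 46.7269
Contributions (O − E)²/E:
  (89 − 74.5978)²/74.5978 = 2.7806
  (83 − 59.4452)²/59.4452 = 9.3334
  (38 − 71.6839)²/71.6839 = 15.8279
  (61 − 65.2731)²/65.2731 = 0.2797
  (39 − 53.4022)²/53.4022 = 3.8842
  (19 − 42.5548)²/42.5548 = 13.0380
  (85 − 51.3161)²/51.3161 = 22.1101
  (51 − 46.7269)²/46.7269 = 0.3908
χ² = 2.7806 + 9.3334 + 15.8279 + 0.2797 + 3.8842 + 13.0380 + 22.1101 + 0.3908 = 67.645

67.645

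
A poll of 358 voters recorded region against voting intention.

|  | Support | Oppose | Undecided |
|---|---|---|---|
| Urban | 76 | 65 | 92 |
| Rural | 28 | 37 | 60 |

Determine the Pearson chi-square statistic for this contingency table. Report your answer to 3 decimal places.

4.396

Row totals: 233, 125. Column totals: 104, 102, 152. Grand total N = 358.
Expected counts (row total × column total / N):
  Urban, Support: 233×104/358 = 67.6872
  Urban, Oppose: 233×102/358 = 66.3855
  Urban, Undecided: 233×152/358 = 98.9274
  Rural, Support: 125×104/358 = 36.3128
  Rural, Oppose: 125×102/358 = 35.6145
  Rural, Undecided: 125×152/358 = 53.0726
Contributions (O − E)²/E:
  (76 − 67.6872)²/67.6872 = 1.0209
  (65 − 66.3855)²/66.3855 = 0.0289
  (92 − 98.9274)²/98.9274 = 0.4851
  (28 − 36.3128)²/36.3128 = 1.9030
  (37 − 35.6145)²/35.6145 = 0.0539
  (60 − 53.0726)²/53.0726 = 0.9042
χ² = 1.0209 + 0.0289 + 0.4851 + 1.9030 + 0.0539 + 0.9042 = 4.396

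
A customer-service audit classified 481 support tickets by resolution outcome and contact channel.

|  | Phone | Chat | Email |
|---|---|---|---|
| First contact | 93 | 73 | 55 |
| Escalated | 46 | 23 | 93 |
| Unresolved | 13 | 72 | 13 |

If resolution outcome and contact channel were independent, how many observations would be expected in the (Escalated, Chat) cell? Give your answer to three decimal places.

56.582

Row total (Escalated) = 162; column total (Chat) = 168; grand total N = 481.
Expected count = (row total × column total) / N = 162 × 168 / 481 = 56.582.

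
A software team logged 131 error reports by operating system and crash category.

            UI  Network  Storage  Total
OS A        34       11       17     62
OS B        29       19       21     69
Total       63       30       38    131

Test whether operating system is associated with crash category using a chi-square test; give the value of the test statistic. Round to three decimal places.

2.585

Grand total N = 131.
Expected counts (row total × column total / N):
  OS A, UI: 62×63/131 = 29.8168
  OS A, Network: 62×30/131 = 14.1985
  OS A, Storage: 62×38/131 = 17.9847
  OS B, UI: 69×63/131 = 33.1832
  OS B, Network: 69×30/131 = 15.8015
  OS B, Storage: 69×38/131 = 20.0153
Contributions (O − E)²/E:
  (34 − 29.8168)²/29.8168 = 0.5869
  (11 − 14.1985)²/14.1985 = 0.7205
  (17 − 17.9847)²/17.9847 = 0.0539
  (29 − 33.1832)²/33.1832 = 0.5274
  (19 − 15.8015)²/15.8015 = 0.6474
  (21 − 20.0153)²/20.0153 = 0.0484
χ² = 0.5869 + 0.7205 + 0.0539 + 0.5274 + 0.6474 + 0.0484 = 2.585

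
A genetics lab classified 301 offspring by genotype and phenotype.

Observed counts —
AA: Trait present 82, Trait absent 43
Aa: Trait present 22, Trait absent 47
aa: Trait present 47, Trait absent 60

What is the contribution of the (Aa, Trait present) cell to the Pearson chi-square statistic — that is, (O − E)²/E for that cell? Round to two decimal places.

Row total (Aa) = 69; column total (Trait present) = 151; N = 301.
Expected count E = 69 × 151 / 301 = 34.615.
Contribution = (O − E)²/E = (22 − 34.615)² / 34.615 = 4.60.

4.60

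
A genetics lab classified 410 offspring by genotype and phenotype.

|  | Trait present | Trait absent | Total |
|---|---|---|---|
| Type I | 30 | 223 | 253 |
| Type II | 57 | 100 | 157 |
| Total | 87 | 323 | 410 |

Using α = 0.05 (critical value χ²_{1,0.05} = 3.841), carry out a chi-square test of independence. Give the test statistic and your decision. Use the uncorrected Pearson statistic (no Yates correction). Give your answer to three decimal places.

34.639; reject H₀

Grand total N = 410.
Expected counts (row total × column total / N):
  Type I, Trait present: 253×87/410 = 53.6854
  Type I, Trait absent: 253×323/410 = 199.3146
  Type II, Trait present: 157×87/410 = 33.3146
  Type II, Trait absent: 157×323/410 = 123.6854
Contributions (O − E)²/E:
  (30 − 53.6854)²/53.6854 = 10.4497
  (223 − 199.3146)²/199.3146 = 2.8146
  (57 − 33.3146)²/33.3146 = 16.8394
  (100 − 123.6854)²/123.6854 = 4.5357
χ² = 10.4497 + 2.8146 + 16.8394 + 4.5357 = 34.639
df = (2−1)(2−1) = 1. Since 34.639 > 3.841, reject the null hypothesis of independence at α = 0.05.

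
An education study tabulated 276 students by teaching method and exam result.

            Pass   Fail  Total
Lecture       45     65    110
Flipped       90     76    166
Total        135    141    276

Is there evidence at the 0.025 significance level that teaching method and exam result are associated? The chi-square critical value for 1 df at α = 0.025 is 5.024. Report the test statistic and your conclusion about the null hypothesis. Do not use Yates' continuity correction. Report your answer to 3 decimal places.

Grand total N = 276.
Expected counts (row total × column total / N):
  Lecture, Pass: 110×135/276 = 53.8043
  Lecture, Fail: 110×141/276 = 56.1957
  Flipped, Pass: 166×135/276 = 81.1957
  Flipped, Fail: 166×141/276 = 84.8043
Contributions (O − E)²/E:
  (45 − 53.8043)²/53.8043 = 1.4407
  (65 − 56.1957)²/56.1957 = 1.3794
  (90 − 81.1957)²/81.1957 = 0.9547
  (76 − 84.8043)²/84.8043 = 0.9141
χ² = 1.4407 + 1.3794 + 0.9547 + 0.9141 = 4.689
df = (2−1)(2−1) = 1. Since 4.689 < 5.024, fail to reject the null hypothesis of independence at α = 0.025.

4.689; fail to reject H₀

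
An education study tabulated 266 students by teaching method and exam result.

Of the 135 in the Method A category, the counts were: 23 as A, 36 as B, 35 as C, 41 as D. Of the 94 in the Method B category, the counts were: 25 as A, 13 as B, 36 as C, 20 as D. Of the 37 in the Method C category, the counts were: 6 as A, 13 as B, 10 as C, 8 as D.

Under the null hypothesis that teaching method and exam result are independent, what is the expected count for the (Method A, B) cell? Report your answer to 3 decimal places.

31.466

Row total (Method A) = 135; column total (B) = 62; grand total N = 266.
Expected count = (row total × column total) / N = 135 × 62 / 266 = 31.466.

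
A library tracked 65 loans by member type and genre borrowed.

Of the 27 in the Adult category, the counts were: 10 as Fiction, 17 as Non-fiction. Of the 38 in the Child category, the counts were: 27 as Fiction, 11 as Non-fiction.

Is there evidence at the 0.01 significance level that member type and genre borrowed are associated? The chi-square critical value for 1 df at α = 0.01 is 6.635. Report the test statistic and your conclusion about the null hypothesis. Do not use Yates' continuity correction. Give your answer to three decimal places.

7.448; reject H₀

Row totals: 27, 38. Column totals: 37, 28. Grand total N = 65.
Expected counts (row total × column total / N):
  Adult, Fiction: 27×37/65 = 15.3692
  Adult, Non-fiction: 27×28/65 = 11.6308
  Child, Fiction: 38×37/65 = 21.6308
  Child, Non-fiction: 38×28/65 = 16.3692
Contributions (O − E)²/E:
  (10 − 15.3692)²/15.3692 = 1.8757
  (17 − 11.6308)²/11.6308 = 2.4786
  (27 − 21.6308)²/21.6308 = 1.3327
  (11 − 16.3692)²/16.3692 = 1.7611
χ² = 1.8757 + 2.4786 + 1.3327 + 1.7611 = 7.448
df = (2−1)(2−1) = 1. Since 7.448 > 6.635, reject the null hypothesis of independence at α = 0.01.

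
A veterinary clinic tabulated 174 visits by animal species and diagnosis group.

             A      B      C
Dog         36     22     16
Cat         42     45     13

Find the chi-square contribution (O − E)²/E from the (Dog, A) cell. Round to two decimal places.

Row total (Dog) = 74; column total (A) = 78; N = 174.
Expected count E = 74 × 78 / 174 = 33.172.
Contribution = (O − E)²/E = (36 − 33.172)² / 33.172 = 0.24.

0.24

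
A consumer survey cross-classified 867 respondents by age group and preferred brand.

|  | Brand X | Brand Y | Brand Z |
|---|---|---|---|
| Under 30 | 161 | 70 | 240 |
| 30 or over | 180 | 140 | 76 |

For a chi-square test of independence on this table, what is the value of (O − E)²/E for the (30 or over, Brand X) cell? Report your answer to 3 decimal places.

3.775

Row total (30 or over) = 396; column total (Brand X) = 341; N = 867.
Expected count E = 396 × 341 / 867 = 155.7509.
Contribution = (O − E)²/E = (180 − 155.7509)² / 155.7509 = 3.775.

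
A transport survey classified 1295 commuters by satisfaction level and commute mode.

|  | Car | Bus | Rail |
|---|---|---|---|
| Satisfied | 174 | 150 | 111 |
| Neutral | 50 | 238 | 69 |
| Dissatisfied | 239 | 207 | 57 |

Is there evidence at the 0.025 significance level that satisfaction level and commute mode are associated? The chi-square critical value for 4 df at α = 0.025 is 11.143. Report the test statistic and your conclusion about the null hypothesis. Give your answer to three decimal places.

143.130; reject H₀

Row totals: 435, 357, 503. Column totals: 463, 595, 237. Grand total N = 1295.
Expected counts (row total × column total / N):
  Satisfied, Car: 435×463/1295 = 155.52510
  Satisfied, Bus: 435×595/1295 = 199.86486
  Satisfied, Rail: 435×237/1295 = 79.61004
  Neutral, Car: 357×463/1295 = 127.63784
  Neutral, Bus: 357×595/1295 = 164.02703
  Neutral, Rail: 357×237/1295 = 65.33514
  Dissatisfied, Car: 503×463/1295 = 179.83707
  Dissatisfied, Bus: 503×595/1295 = 231.10811
  Dissatisfied, Rail: 503×237/1295 = 92.05483
Contributions (O − E)²/E:
  (174 − 155.52510)²/155.52510 = 2.1946
  (150 − 199.86486)²/199.86486 = 12.4409
  (111 − 79.61004)²/79.61004 = 12.3770
  (50 − 127.63784)²/127.63784 = 47.2245
  (238 − 164.02703)²/164.02703 = 33.3604
  (69 − 65.33514)²/65.33514 = 0.2056
  (239 − 179.83707)²/179.83707 = 19.4635
  (207 − 231.10811)²/231.10811 = 2.5148
  (57 − 92.05483)²/92.05483 = 13.3490
χ² = 2.1946 + 12.4409 + 12.3770 + 47.2245 + 33.3604 + 0.2056 + 19.4635 + 2.5148 + 13.3490 = 143.130
df = (3−1)(3−1) = 4. Since 143.130 > 11.143, reject the null hypothesis of independence at α = 0.025.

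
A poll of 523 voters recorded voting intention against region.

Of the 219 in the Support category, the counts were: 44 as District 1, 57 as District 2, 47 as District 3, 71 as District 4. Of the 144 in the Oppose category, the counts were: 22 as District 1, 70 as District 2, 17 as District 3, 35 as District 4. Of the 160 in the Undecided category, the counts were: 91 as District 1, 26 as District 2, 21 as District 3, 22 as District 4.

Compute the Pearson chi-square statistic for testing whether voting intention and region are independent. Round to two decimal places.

104.07

Row totals: 219, 144, 160. Column totals: 157, 153, 85, 128. Grand total N = 523.
Expected counts (row total × column total / N):
  Support, District 1: 219×157/523 = 65.742
  Support, District 2: 219×153/523 = 64.067
  Support, District 3: 219×85/523 = 35.593
  Support, District 4: 219×128/523 = 53.598
  Oppose, District 1: 144×157/523 = 43.228
  Oppose, District 2: 144×153/523 = 42.126
  Oppose, District 3: 144×85/523 = 23.403
  Oppose, District 4: 144×128/523 = 35.243
  Undecided, District 1: 160×157/523 = 48.031
  Undecided, District 2: 160×153/523 = 46.807
  Undecided, District 3: 160×85/523 = 26.004
  Undecided, District 4: 160×128/523 = 39.159
Contributions (O − E)²/E:
  (44 − 65.742)²/65.742 = 7.1905
  (57 − 64.067)²/64.067 = 0.7795
  (47 − 35.593)²/35.593 = 3.6558
  (71 − 53.598)²/53.598 = 5.6500
  (22 − 43.228)²/43.228 = 10.4244
  (70 − 42.126)²/42.126 = 18.4437
  (17 − 23.403)²/23.403 = 1.7518
  (35 − 35.243)²/35.243 = 0.0017
  (91 − 48.031)²/48.031 = 38.4405
  (26 − 46.807)²/46.807 = 9.2493
  (21 − 26.004)²/26.004 = 0.9629
  (22 − 39.159)²/39.159 = 7.5189
χ² = 7.1905 + 0.7795 + 3.6558 + 5.6500 + 10.4244 + 18.4437 + 1.7518 + 0.0017 + 38.4405 + 9.2493 + 0.9629 + 7.5189 = 104.07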